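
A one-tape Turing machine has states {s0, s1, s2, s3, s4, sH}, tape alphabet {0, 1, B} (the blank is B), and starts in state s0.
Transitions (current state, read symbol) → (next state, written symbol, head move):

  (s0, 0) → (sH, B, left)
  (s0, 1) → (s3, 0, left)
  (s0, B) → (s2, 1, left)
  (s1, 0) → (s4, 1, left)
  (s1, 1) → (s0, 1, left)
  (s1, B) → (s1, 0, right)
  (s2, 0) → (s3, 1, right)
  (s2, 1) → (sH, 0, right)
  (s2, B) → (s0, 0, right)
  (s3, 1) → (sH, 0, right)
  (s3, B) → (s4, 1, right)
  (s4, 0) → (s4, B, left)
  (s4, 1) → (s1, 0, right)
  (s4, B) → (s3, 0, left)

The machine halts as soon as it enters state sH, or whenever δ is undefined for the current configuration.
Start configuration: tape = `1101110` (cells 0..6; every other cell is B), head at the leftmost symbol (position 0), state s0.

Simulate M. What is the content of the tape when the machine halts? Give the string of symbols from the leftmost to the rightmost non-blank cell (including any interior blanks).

0B101110

state=s0 head=0 tape=B[1]101110   (s0,1)→(s3,0,left)
state=s3 head=-1 tape=[B]0101110   (s3,B)→(s4,1,right)
state=s4 head=0 tape=1[0]101110   (s4,0)→(s4,B,left)
state=s4 head=-1 tape=[1]B101110   (s4,1)→(s1,0,right)
state=s1 head=0 tape=0[B]101110   (s1,B)→(s1,0,right)
state=s1 head=1 tape=00[1]01110   (s1,1)→(s0,1,left)
state=s0 head=0 tape=0[0]101110   (s0,0)→(sH,B,left)
state=sH head=-1 tape=[0]B101110
The non-blank tape span at halt is 0B101110.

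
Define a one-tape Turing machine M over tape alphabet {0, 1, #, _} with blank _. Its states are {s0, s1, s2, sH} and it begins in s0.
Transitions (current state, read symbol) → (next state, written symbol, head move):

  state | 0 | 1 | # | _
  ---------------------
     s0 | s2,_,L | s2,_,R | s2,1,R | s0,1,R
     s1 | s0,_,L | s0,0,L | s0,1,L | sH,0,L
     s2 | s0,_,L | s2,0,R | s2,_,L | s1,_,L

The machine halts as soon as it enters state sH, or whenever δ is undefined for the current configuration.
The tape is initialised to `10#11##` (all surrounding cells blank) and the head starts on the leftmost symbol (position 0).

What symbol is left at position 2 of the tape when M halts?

s0 | [1]0#11##   read 1 → write _, move R, go to s2
s2 | _[0]#11##   read 0 → write _, move L, go to s0
s0 | [_]_#11##   read _ → write 1, move R, go to s0
s0 | 1[_]#11##   read _ → write 1, move R, go to s0
s0 | 11[#]11##   read # → write 1, move R, go to s2
s2 | 111[1]1##   read 1 → write 0, move R, go to s2
s2 | 1110[1]##   read 1 → write 0, move R, go to s2
s2 | 11100[#]#   read # → write _, move L, go to s2
s2 | 1110[0]_#   read 0 → write _, move L, go to s0
s0 | 111[0]__#   read 0 → write _, move L, go to s2
s2 | 11[1]___#   read 1 → write 0, move R, go to s2
s2 | 110[_]__#   read _ → write _, move L, go to s1
s1 | 11[0]___#   read 0 → write _, move L, go to s0
s0 | 1[1]____#   read 1 → write _, move R, go to s2
s2 | 1_[_]___#   read _ → write _, move L, go to s1
s1 | 1[_]____#   read _ → write 0, move L, go to sH
sH | [1]0____#
Cell 2 holds _ when M halts.

_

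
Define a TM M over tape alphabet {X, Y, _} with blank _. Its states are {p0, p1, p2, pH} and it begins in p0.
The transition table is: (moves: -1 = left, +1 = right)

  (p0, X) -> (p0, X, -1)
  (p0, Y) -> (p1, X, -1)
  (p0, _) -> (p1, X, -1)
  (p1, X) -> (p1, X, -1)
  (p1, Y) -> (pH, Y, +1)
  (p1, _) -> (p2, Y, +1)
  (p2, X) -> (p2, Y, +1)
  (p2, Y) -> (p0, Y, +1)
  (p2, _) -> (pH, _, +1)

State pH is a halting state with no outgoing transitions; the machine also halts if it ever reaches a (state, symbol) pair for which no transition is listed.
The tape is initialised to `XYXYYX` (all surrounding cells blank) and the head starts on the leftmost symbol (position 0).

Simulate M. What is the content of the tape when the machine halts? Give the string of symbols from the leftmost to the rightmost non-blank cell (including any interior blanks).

state=p0 head=0 tape=__[X]YXYYX   (p0,X)→(p0,X,-1)
state=p0 head=-1 tape=_[_]XYXYYX   (p0,_)→(p1,X,-1)
state=p1 head=-2 tape=[_]XXYXYYX   (p1,_)→(p2,Y,+1)
state=p2 head=-1 tape=Y[X]XYXYYX   (p2,X)→(p2,Y,+1)
state=p2 head=0 tape=YY[X]YXYYX   (p2,X)→(p2,Y,+1)
state=p2 head=1 tape=YYY[Y]XYYX   (p2,Y)→(p0,Y,+1)
state=p0 head=2 tape=YYYY[X]YYX   (p0,X)→(p0,X,-1)
state=p0 head=1 tape=YYY[Y]XYYX   (p0,Y)→(p1,X,-1)
state=p1 head=0 tape=YY[Y]XXYYX   (p1,Y)→(pH,Y,+1)
state=pH head=1 tape=YYY[X]XYYX
The non-blank tape span at halt is YYYXXYYX.

YYYXXYYX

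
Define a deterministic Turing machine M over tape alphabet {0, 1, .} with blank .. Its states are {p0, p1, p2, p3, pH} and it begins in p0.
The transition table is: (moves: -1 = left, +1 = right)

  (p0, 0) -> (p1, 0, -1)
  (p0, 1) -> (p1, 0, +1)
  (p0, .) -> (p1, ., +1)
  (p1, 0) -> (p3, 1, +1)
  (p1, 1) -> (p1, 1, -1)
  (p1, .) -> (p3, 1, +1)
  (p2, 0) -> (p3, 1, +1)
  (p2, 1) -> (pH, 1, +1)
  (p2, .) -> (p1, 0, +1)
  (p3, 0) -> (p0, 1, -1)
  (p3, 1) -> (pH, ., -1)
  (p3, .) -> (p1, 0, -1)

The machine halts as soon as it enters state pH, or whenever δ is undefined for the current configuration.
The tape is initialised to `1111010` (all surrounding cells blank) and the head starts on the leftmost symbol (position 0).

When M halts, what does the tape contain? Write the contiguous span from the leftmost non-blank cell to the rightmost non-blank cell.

p0 | [1]111010   read 1 → write 0, move +1, go to p1
p1 | 0[1]11010   read 1 → write 1, move -1, go to p1
p1 | [0]111010   read 0 → write 1, move +1, go to p3
p3 | 1[1]11010   read 1 → write ., move -1, go to pH
pH | [1].11010
The non-blank tape span at halt is 1.11010.

1.11010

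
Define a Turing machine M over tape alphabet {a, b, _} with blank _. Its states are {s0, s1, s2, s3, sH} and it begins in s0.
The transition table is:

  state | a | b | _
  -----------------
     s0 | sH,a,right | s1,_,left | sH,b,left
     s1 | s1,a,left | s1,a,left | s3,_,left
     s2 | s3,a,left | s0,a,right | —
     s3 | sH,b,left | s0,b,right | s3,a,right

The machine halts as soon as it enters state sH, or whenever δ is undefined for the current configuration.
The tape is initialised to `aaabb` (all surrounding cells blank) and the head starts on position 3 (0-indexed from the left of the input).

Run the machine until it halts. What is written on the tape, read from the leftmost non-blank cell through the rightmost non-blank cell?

aabaa_b

state=s0 head=3 tape=__aaa[b]b   (s0,b)→(s1,_,left)
state=s1 head=2 tape=__aa[a]_b   (s1,a)→(s1,a,left)
state=s1 head=1 tape=__a[a]a_b   (s1,a)→(s1,a,left)
state=s1 head=0 tape=__[a]aa_b   (s1,a)→(s1,a,left)
state=s1 head=-1 tape=_[_]aaa_b   (s1,_)→(s3,_,left)
state=s3 head=-2 tape=[_]_aaa_b   (s3,_)→(s3,a,right)
state=s3 head=-1 tape=a[_]aaa_b   (s3,_)→(s3,a,right)
state=s3 head=0 tape=aa[a]aa_b   (s3,a)→(sH,b,left)
state=sH head=-1 tape=a[a]baa_b
The non-blank tape span at halt is aabaa_b.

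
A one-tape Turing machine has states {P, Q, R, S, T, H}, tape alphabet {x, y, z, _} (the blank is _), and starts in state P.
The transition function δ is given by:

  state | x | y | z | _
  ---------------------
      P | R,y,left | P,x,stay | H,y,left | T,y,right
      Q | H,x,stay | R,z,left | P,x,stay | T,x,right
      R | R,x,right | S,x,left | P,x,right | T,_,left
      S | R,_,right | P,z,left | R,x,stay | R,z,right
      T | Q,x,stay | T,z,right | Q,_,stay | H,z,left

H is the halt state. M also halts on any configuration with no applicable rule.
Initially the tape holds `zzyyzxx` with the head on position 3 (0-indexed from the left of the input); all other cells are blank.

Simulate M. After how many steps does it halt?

state=P head=3 tape=zzy[y]zxx_   (P,y)→(P,x,stay)
state=P head=3 tape=zzy[x]zxx_   (P,x)→(R,y,left)
state=R head=2 tape=zz[y]yzxx_   (R,y)→(S,x,left)
state=S head=1 tape=z[z]xyzxx_   (S,z)→(R,x,stay)
state=R head=1 tape=z[x]xyzxx_   (R,x)→(R,x,right)
state=R head=2 tape=zx[x]yzxx_   (R,x)→(R,x,right)
state=R head=3 tape=zxx[y]zxx_   (R,y)→(S,x,left)
state=S head=2 tape=zx[x]xzxx_   (S,x)→(R,_,right)
state=R head=3 tape=zx_[x]zxx_   (R,x)→(R,x,right)
state=R head=4 tape=zx_x[z]xx_   (R,z)→(P,x,right)
state=P head=5 tape=zx_xx[x]x_   (P,x)→(R,y,left)
state=R head=4 tape=zx_x[x]yx_   (R,x)→(R,x,right)
state=R head=5 tape=zx_xx[y]x_   (R,y)→(S,x,left)
state=S head=4 tape=zx_x[x]xx_   (S,x)→(R,_,right)
state=R head=5 tape=zx_x_[x]x_   (R,x)→(R,x,right)
state=R head=6 tape=zx_x_x[x]_   (R,x)→(R,x,right)
state=R head=7 tape=zx_x_xx[_]   (R,_)→(T,_,left)
state=T head=6 tape=zx_x_x[x]_   (T,x)→(Q,x,stay)
state=Q head=6 tape=zx_x_x[x]_   (Q,x)→(H,x,stay)
state=H head=6 tape=zx_x_x[x]_
M halts after 19 transitions.

19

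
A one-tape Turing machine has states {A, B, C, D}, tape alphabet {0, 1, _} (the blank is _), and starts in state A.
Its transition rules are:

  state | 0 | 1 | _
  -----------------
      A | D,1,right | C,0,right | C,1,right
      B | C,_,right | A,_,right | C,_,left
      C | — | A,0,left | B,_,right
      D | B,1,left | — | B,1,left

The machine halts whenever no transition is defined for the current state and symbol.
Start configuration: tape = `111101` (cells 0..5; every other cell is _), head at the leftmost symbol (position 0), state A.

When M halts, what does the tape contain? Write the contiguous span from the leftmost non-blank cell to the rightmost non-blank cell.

001

A | [1]11101   read 1 → write 0, move right, go to C
C | 0[1]1101   read 1 → write 0, move left, go to A
A | [0]01101   read 0 → write 1, move right, go to D
D | 1[0]1101   read 0 → write 1, move left, go to B
B | [1]11101   read 1 → write _, move right, go to A
A | _[1]1101   read 1 → write 0, move right, go to C
C | _0[1]101   read 1 → write 0, move left, go to A
A | _[0]0101   read 0 → write 1, move right, go to D
D | _1[0]101   read 0 → write 1, move left, go to B
B | _[1]1101   read 1 → write _, move right, go to A
A | __[1]101   read 1 → write 0, move right, go to C
C | __0[1]01   read 1 → write 0, move left, go to A
A | __[0]001   read 0 → write 1, move right, go to D
D | __1[0]01   read 0 → write 1, move left, go to B
B | __[1]101   read 1 → write _, move right, go to A
A | ___[1]01   read 1 → write 0, move right, go to C
C | ___0[0]1
The non-blank tape span at halt is 001.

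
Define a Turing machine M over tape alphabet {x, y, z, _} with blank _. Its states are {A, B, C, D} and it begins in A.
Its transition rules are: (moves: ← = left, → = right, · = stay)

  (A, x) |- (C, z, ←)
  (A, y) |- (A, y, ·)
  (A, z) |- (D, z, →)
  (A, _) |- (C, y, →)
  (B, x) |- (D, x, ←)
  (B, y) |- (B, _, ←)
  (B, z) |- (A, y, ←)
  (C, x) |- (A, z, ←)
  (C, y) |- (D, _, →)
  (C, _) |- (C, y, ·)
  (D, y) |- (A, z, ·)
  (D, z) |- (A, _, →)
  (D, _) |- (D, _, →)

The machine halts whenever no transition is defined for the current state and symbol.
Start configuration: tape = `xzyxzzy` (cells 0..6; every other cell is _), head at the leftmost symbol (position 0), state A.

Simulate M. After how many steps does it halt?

state=A head=0 tape=_[x]zyxzzy   (A,x)→(C,z,←)
state=C head=-1 tape=[_]zzyxzzy   (C,_)→(C,y,·)
state=C head=-1 tape=[y]zzyxzzy   (C,y)→(D,_,→)
state=D head=0 tape=_[z]zyxzzy   (D,z)→(A,_,→)
state=A head=1 tape=__[z]yxzzy   (A,z)→(D,z,→)
state=D head=2 tape=__z[y]xzzy   (D,y)→(A,z,·)
state=A head=2 tape=__z[z]xzzy   (A,z)→(D,z,→)
state=D head=3 tape=__zz[x]zzy
M halts after 7 transitions.

7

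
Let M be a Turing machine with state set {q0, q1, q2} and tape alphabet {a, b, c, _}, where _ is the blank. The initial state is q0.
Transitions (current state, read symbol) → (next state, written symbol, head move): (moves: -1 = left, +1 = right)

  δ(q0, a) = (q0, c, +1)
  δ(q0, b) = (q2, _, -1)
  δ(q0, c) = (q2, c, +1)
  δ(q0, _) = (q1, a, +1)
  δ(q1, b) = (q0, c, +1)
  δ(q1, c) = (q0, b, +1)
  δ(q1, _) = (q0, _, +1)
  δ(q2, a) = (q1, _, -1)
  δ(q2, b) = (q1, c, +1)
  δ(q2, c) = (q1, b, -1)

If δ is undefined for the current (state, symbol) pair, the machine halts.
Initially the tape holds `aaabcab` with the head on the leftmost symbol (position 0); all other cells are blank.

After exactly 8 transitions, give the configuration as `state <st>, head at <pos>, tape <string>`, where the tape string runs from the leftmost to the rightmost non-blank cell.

state q1, head at 2, tape cc__cab

q0 | [a]aabcab   read a → write c, move +1, go to q0
q0 | c[a]abcab   read a → write c, move +1, go to q0
q0 | cc[a]bcab   read a → write c, move +1, go to q0
q0 | ccc[b]cab   read b → write _, move -1, go to q2
q2 | cc[c]_cab   read c → write b, move -1, go to q1
q1 | c[c]b_cab   read c → write b, move +1, go to q0
q0 | cb[b]_cab   read b → write _, move -1, go to q2
q2 | c[b]__cab   read b → write c, move +1, go to q1
q1 | cc[_]_cab
After 8 steps: state q1, head at 2, tape cc__cab.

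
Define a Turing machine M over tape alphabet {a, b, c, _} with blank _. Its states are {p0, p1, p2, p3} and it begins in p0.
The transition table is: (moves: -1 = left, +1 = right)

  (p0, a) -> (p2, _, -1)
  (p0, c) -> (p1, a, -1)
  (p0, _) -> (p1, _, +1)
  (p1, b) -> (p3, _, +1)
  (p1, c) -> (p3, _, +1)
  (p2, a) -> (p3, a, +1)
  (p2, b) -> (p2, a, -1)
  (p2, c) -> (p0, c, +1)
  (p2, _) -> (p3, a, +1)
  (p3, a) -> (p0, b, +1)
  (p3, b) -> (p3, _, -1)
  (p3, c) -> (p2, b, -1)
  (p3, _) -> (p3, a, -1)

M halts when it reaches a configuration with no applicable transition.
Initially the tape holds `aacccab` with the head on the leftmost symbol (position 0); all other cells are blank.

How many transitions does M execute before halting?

9

p0 | __[a]acccab   read a → write _, move -1, go to p2
p2 | _[_]_acccab   read _ → write a, move +1, go to p3
p3 | _a[_]acccab   read _ → write a, move -1, go to p3
p3 | _[a]aacccab   read a → write b, move +1, go to p0
p0 | _b[a]acccab   read a → write _, move -1, go to p2
p2 | _[b]_acccab   read b → write a, move -1, go to p2
p2 | [_]a_acccab   read _ → write a, move +1, go to p3
p3 | a[a]_acccab   read a → write b, move +1, go to p0
p0 | ab[_]acccab   read _ → write _, move +1, go to p1
p1 | ab_[a]cccab
M halts after 9 transitions.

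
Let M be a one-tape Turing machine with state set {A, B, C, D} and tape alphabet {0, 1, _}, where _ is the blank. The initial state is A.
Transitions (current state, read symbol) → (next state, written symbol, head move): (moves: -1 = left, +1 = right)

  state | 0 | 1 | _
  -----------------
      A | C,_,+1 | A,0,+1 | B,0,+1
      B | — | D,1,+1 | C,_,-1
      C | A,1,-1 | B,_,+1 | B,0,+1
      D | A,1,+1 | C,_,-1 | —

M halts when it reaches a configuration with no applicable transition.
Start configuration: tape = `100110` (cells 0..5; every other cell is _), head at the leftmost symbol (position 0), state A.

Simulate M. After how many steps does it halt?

19

state=A head=0 tape=[1]00110   (A,1)→(A,0,+1)
state=A head=1 tape=0[0]0110   (A,0)→(C,_,+1)
state=C head=2 tape=0_[0]110   (C,0)→(A,1,-1)
state=A head=1 tape=0[_]1110   (A,_)→(B,0,+1)
state=B head=2 tape=00[1]110   (B,1)→(D,1,+1)
state=D head=3 tape=001[1]10   (D,1)→(C,_,-1)
state=C head=2 tape=00[1]_10   (C,1)→(B,_,+1)
state=B head=3 tape=00_[_]10   (B,_)→(C,_,-1)
state=C head=2 tape=00[_]_10   (C,_)→(B,0,+1)
state=B head=3 tape=000[_]10   (B,_)→(C,_,-1)
state=C head=2 tape=00[0]_10   (C,0)→(A,1,-1)
state=A head=1 tape=0[0]1_10   (A,0)→(C,_,+1)
state=C head=2 tape=0_[1]_10   (C,1)→(B,_,+1)
state=B head=3 tape=0__[_]10   (B,_)→(C,_,-1)
state=C head=2 tape=0_[_]_10   (C,_)→(B,0,+1)
state=B head=3 tape=0_0[_]10   (B,_)→(C,_,-1)
state=C head=2 tape=0_[0]_10   (C,0)→(A,1,-1)
state=A head=1 tape=0[_]1_10   (A,_)→(B,0,+1)
state=B head=2 tape=00[1]_10   (B,1)→(D,1,+1)
state=D head=3 tape=001[_]10
M halts after 19 transitions.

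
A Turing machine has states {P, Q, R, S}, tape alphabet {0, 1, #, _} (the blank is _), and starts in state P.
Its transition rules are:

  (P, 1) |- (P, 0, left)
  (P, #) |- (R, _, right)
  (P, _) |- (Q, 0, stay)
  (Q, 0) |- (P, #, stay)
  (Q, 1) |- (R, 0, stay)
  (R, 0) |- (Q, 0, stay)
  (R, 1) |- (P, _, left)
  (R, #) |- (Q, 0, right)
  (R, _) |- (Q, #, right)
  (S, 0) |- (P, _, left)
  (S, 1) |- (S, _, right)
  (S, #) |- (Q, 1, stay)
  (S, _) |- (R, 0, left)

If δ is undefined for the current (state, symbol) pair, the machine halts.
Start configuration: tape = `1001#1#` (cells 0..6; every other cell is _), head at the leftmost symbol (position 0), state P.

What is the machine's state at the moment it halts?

Q

state=P head=0 tape=_[1]001#1#   (P,1)→(P,0,left)
state=P head=-1 tape=[_]0001#1#   (P,_)→(Q,0,stay)
state=Q head=-1 tape=[0]0001#1#   (Q,0)→(P,#,stay)
state=P head=-1 tape=[#]0001#1#   (P,#)→(R,_,right)
state=R head=0 tape=_[0]001#1#   (R,0)→(Q,0,stay)
state=Q head=0 tape=_[0]001#1#   (Q,0)→(P,#,stay)
state=P head=0 tape=_[#]001#1#   (P,#)→(R,_,right)
state=R head=1 tape=__[0]01#1#   (R,0)→(Q,0,stay)
state=Q head=1 tape=__[0]01#1#   (Q,0)→(P,#,stay)
state=P head=1 tape=__[#]01#1#   (P,#)→(R,_,right)
state=R head=2 tape=___[0]1#1#   (R,0)→(Q,0,stay)
state=Q head=2 tape=___[0]1#1#   (Q,0)→(P,#,stay)
state=P head=2 tape=___[#]1#1#   (P,#)→(R,_,right)
state=R head=3 tape=____[1]#1#   (R,1)→(P,_,left)
state=P head=2 tape=___[_]_#1#   (P,_)→(Q,0,stay)
state=Q head=2 tape=___[0]_#1#   (Q,0)→(P,#,stay)
state=P head=2 tape=___[#]_#1#   (P,#)→(R,_,right)
state=R head=3 tape=____[_]#1#   (R,_)→(Q,#,right)
state=Q head=4 tape=____#[#]1#
No transition is defined for (Q, #); M halts in state Q.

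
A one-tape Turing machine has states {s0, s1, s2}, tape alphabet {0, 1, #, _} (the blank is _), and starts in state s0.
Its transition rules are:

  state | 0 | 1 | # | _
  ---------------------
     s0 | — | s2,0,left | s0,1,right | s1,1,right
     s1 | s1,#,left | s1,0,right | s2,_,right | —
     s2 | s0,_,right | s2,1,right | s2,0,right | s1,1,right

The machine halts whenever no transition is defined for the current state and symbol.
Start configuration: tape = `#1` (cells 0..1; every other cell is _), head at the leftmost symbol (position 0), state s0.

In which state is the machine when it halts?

state=s0 head=0 tape=[#]1__   (s0,#)→(s0,1,right)
state=s0 head=1 tape=1[1]__   (s0,1)→(s2,0,left)
state=s2 head=0 tape=[1]0__   (s2,1)→(s2,1,right)
state=s2 head=1 tape=1[0]__   (s2,0)→(s0,_,right)
state=s0 head=2 tape=1_[_]_   (s0,_)→(s1,1,right)
state=s1 head=3 tape=1_1[_]
No transition is defined for (s1, _); M halts in state s1.

s1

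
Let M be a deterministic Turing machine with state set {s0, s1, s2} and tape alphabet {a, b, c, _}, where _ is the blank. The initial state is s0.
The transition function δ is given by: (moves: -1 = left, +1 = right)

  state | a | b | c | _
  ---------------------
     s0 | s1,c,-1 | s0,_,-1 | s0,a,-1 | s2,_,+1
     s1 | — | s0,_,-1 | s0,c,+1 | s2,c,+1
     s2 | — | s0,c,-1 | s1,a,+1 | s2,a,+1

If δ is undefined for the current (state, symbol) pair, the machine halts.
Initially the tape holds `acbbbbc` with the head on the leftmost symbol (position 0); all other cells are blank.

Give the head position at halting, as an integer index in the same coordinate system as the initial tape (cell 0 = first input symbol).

-1

s0 | __[a]cbbbbc   read a → write c, move -1, go to s1
s1 | _[_]ccbbbbc   read _ → write c, move +1, go to s2
s2 | _c[c]cbbbbc   read c → write a, move +1, go to s1
s1 | _ca[c]bbbbc   read c → write c, move +1, go to s0
s0 | _cac[b]bbbc   read b → write _, move -1, go to s0
s0 | _ca[c]_bbbc   read c → write a, move -1, go to s0
s0 | _c[a]a_bbbc   read a → write c, move -1, go to s1
s1 | _[c]ca_bbbc   read c → write c, move +1, go to s0
s0 | _c[c]a_bbbc   read c → write a, move -1, go to s0
s0 | _[c]aa_bbbc   read c → write a, move -1, go to s0
s0 | [_]aaa_bbbc   read _ → write _, move +1, go to s2
s2 | _[a]aa_bbbc
At halt the head is at cell -1.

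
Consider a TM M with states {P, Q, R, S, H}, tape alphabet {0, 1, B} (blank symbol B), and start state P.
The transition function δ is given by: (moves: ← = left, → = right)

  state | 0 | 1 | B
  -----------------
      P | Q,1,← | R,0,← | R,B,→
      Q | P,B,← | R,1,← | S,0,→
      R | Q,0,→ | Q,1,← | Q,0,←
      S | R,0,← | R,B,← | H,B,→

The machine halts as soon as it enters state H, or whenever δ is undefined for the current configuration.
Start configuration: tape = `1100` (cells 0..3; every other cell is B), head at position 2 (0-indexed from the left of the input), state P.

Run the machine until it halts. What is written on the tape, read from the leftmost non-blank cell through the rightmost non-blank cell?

state=P head=2 tape=BBB11[0]0   (P,0)→(Q,1,←)
state=Q head=1 tape=BBB1[1]10   (Q,1)→(R,1,←)
state=R head=0 tape=BBB[1]110   (R,1)→(Q,1,←)
state=Q head=-1 tape=BB[B]1110   (Q,B)→(S,0,→)
state=S head=0 tape=BB0[1]110   (S,1)→(R,B,←)
state=R head=-1 tape=BB[0]B110   (R,0)→(Q,0,→)
state=Q head=0 tape=BB0[B]110   (Q,B)→(S,0,→)
state=S head=1 tape=BB00[1]10   (S,1)→(R,B,←)
state=R head=0 tape=BB0[0]B10   (R,0)→(Q,0,→)
state=Q head=1 tape=BB00[B]10   (Q,B)→(S,0,→)
state=S head=2 tape=BB000[1]0   (S,1)→(R,B,←)
state=R head=1 tape=BB00[0]B0   (R,0)→(Q,0,→)
state=Q head=2 tape=BB000[B]0   (Q,B)→(S,0,→)
state=S head=3 tape=BB0000[0]   (S,0)→(R,0,←)
state=R head=2 tape=BB000[0]0   (R,0)→(Q,0,→)
state=Q head=3 tape=BB0000[0]   (Q,0)→(P,B,←)
state=P head=2 tape=BB000[0]B   (P,0)→(Q,1,←)
state=Q head=1 tape=BB00[0]1B   (Q,0)→(P,B,←)
state=P head=0 tape=BB0[0]B1B   (P,0)→(Q,1,←)
state=Q head=-1 tape=BB[0]1B1B   (Q,0)→(P,B,←)
state=P head=-2 tape=B[B]B1B1B   (P,B)→(R,B,→)
state=R head=-1 tape=BB[B]1B1B   (R,B)→(Q,0,←)
state=Q head=-2 tape=B[B]01B1B   (Q,B)→(S,0,→)
state=S head=-1 tape=B0[0]1B1B   (S,0)→(R,0,←)
state=R head=-2 tape=B[0]01B1B   (R,0)→(Q,0,→)
state=Q head=-1 tape=B0[0]1B1B   (Q,0)→(P,B,←)
state=P head=-2 tape=B[0]B1B1B   (P,0)→(Q,1,←)
state=Q head=-3 tape=[B]1B1B1B   (Q,B)→(S,0,→)
state=S head=-2 tape=0[1]B1B1B   (S,1)→(R,B,←)
state=R head=-3 tape=[0]BB1B1B   (R,0)→(Q,0,→)
state=Q head=-2 tape=0[B]B1B1B   (Q,B)→(S,0,→)
state=S head=-1 tape=00[B]1B1B   (S,B)→(H,B,→)
state=H head=0 tape=00B[1]B1B
The non-blank tape span at halt is 00B1B1.

00B1B1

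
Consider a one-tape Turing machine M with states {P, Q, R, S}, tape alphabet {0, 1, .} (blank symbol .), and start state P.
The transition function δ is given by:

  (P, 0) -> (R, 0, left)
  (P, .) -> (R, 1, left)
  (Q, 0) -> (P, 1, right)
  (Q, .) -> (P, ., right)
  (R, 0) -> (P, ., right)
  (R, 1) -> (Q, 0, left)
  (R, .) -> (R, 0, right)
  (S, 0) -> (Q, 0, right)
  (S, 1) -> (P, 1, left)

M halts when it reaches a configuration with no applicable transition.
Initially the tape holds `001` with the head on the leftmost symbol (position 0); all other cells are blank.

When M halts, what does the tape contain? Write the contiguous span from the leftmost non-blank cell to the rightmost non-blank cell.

00.1

P | .[0]01   read 0 → write 0, move left, go to R
R | [.]001   read . → write 0, move right, go to R
R | 0[0]01   read 0 → write ., move right, go to P
P | 0.[0]1   read 0 → write 0, move left, go to R
R | 0[.]01   read . → write 0, move right, go to R
R | 00[0]1   read 0 → write ., move right, go to P
P | 00.[1]
The non-blank tape span at halt is 00.1.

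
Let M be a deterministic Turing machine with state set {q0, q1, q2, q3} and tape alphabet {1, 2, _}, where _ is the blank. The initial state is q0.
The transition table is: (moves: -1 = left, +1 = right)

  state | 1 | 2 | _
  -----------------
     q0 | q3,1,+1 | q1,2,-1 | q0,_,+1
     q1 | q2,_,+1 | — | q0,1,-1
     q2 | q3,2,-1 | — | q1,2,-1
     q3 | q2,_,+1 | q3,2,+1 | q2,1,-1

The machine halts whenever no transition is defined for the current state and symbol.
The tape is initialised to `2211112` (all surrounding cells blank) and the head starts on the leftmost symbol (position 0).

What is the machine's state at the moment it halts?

q2

state=q0 head=0 tape=__[2]211112   (q0,2)→(q1,2,-1)
state=q1 head=-1 tape=_[_]2211112   (q1,_)→(q0,1,-1)
state=q0 head=-2 tape=[_]12211112   (q0,_)→(q0,_,+1)
state=q0 head=-1 tape=_[1]2211112   (q0,1)→(q3,1,+1)
state=q3 head=0 tape=_1[2]211112   (q3,2)→(q3,2,+1)
state=q3 head=1 tape=_12[2]11112   (q3,2)→(q3,2,+1)
state=q3 head=2 tape=_122[1]1112   (q3,1)→(q2,_,+1)
state=q2 head=3 tape=_122_[1]112   (q2,1)→(q3,2,-1)
state=q3 head=2 tape=_122[_]2112   (q3,_)→(q2,1,-1)
state=q2 head=1 tape=_12[2]12112
No transition is defined for (q2, 2); M halts in state q2.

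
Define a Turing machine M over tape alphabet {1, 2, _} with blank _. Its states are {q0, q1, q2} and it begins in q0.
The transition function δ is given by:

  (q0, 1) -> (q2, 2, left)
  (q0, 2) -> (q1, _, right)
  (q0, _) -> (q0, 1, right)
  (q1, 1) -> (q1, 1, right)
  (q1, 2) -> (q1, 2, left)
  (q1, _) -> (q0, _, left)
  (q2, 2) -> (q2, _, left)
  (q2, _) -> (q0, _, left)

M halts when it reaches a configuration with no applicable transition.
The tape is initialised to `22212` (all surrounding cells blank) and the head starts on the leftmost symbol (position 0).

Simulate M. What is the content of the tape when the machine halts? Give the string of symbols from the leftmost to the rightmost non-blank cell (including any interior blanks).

state=q0 head=0 tape=_[2]2212   (q0,2)→(q1,_,right)
state=q1 head=1 tape=__[2]212   (q1,2)→(q1,2,left)
state=q1 head=0 tape=_[_]2212   (q1,_)→(q0,_,left)
state=q0 head=-1 tape=[_]_2212   (q0,_)→(q0,1,right)
state=q0 head=0 tape=1[_]2212   (q0,_)→(q0,1,right)
state=q0 head=1 tape=11[2]212   (q0,2)→(q1,_,right)
state=q1 head=2 tape=11_[2]12   (q1,2)→(q1,2,left)
state=q1 head=1 tape=11[_]212   (q1,_)→(q0,_,left)
state=q0 head=0 tape=1[1]_212   (q0,1)→(q2,2,left)
state=q2 head=-1 tape=[1]2_212
The non-blank tape span at halt is 12_212.

12_212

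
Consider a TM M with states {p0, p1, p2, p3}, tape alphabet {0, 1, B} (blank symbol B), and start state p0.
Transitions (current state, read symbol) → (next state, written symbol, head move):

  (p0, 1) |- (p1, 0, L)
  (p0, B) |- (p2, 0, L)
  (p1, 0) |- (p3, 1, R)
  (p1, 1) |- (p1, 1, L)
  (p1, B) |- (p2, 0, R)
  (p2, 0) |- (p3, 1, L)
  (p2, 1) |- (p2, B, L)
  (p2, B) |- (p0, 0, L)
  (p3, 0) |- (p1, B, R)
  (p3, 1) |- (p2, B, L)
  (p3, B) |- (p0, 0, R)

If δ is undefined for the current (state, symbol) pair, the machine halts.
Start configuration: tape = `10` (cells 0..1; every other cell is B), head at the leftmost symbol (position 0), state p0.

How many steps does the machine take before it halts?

25

p0 | BB[1]0B   read 1 → write 0, move L, go to p1
p1 | B[B]00B   read B → write 0, move R, go to p2
p2 | B0[0]0B   read 0 → write 1, move L, go to p3
p3 | B[0]10B   read 0 → write B, move R, go to p1
p1 | BB[1]0B   read 1 → write 1, move L, go to p1
p1 | B[B]10B   read B → write 0, move R, go to p2
p2 | B0[1]0B   read 1 → write B, move L, go to p2
p2 | B[0]B0B   read 0 → write 1, move L, go to p3
p3 | [B]1B0B   read B → write 0, move R, go to p0
p0 | 0[1]B0B   read 1 → write 0, move L, go to p1
p1 | [0]0B0B   read 0 → write 1, move R, go to p3
p3 | 1[0]B0B   read 0 → write B, move R, go to p1
p1 | 1B[B]0B   read B → write 0, move R, go to p2
p2 | 1B0[0]B   read 0 → write 1, move L, go to p3
p3 | 1B[0]1B   read 0 → write B, move R, go to p1
p1 | 1BB[1]B   read 1 → write 1, move L, go to p1
p1 | 1B[B]1B   read B → write 0, move R, go to p2
p2 | 1B0[1]B   read 1 → write B, move L, go to p2
p2 | 1B[0]BB   read 0 → write 1, move L, go to p3
p3 | 1[B]1BB   read B → write 0, move R, go to p0
p0 | 10[1]BB   read 1 → write 0, move L, go to p1
p1 | 1[0]0BB   read 0 → write 1, move R, go to p3
p3 | 11[0]BB   read 0 → write B, move R, go to p1
p1 | 11B[B]B   read B → write 0, move R, go to p2
p2 | 11B0[B]   read B → write 0, move L, go to p0
p0 | 11B[0]0
M halts after 25 transitions.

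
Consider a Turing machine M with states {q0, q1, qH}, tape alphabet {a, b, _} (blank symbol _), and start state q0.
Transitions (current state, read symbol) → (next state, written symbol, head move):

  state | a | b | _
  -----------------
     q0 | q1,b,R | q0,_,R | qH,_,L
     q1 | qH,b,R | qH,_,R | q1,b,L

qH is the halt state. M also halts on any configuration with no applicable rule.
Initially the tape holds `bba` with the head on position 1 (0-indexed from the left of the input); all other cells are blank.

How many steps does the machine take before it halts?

state=q0 head=1 tape=b[b]a_   (q0,b)→(q0,_,R)
state=q0 head=2 tape=b_[a]_   (q0,a)→(q1,b,R)
state=q1 head=3 tape=b_b[_]   (q1,_)→(q1,b,L)
state=q1 head=2 tape=b_[b]b   (q1,b)→(qH,_,R)
state=qH head=3 tape=b__[b]
M halts after 4 transitions.

4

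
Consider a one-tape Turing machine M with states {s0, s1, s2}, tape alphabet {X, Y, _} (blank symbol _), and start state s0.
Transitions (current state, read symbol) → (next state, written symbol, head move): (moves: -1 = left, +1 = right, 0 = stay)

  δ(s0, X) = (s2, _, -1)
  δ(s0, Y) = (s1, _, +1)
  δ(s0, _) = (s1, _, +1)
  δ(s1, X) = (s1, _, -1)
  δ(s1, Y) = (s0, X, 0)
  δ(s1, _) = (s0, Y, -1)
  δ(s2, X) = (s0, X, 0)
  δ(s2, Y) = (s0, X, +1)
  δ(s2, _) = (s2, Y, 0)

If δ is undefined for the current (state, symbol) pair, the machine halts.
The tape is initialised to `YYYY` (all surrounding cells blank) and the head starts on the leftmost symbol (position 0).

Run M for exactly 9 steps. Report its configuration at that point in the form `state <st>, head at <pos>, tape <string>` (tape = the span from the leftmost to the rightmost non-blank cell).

state s2, head at 1, tape XY_Y

state=s0 head=0 tape=[Y]YYY   (s0,Y)→(s1,_,+1)
state=s1 head=1 tape=_[Y]YY   (s1,Y)→(s0,X,0)
state=s0 head=1 tape=_[X]YY   (s0,X)→(s2,_,-1)
state=s2 head=0 tape=[_]_YY   (s2,_)→(s2,Y,0)
state=s2 head=0 tape=[Y]_YY   (s2,Y)→(s0,X,+1)
state=s0 head=1 tape=X[_]YY   (s0,_)→(s1,_,+1)
state=s1 head=2 tape=X_[Y]Y   (s1,Y)→(s0,X,0)
state=s0 head=2 tape=X_[X]Y   (s0,X)→(s2,_,-1)
state=s2 head=1 tape=X[_]_Y   (s2,_)→(s2,Y,0)
state=s2 head=1 tape=X[Y]_Y
After 9 steps: state s2, head at 1, tape XY_Y.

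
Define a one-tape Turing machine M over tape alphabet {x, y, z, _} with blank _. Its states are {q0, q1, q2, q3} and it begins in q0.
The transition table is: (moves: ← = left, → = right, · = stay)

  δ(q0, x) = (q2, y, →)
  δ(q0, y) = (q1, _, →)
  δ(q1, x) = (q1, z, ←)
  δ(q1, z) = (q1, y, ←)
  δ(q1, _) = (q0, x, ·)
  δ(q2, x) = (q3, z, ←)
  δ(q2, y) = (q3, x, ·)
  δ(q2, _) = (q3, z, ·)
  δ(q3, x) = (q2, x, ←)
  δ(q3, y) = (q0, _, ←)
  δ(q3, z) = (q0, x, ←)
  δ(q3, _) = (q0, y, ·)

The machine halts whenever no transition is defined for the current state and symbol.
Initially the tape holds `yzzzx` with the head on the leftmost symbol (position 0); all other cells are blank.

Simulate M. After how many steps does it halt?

q0 | __[y]zzzx   read y → write _, move →, go to q1
q1 | ___[z]zzx   read z → write y, move ←, go to q1
q1 | __[_]yzzx   read _ → write x, move ·, go to q0
q0 | __[x]yzzx   read x → write y, move →, go to q2
q2 | __y[y]zzx   read y → write x, move ·, go to q3
q3 | __y[x]zzx   read x → write x, move ←, go to q2
q2 | __[y]xzzx   read y → write x, move ·, go to q3
q3 | __[x]xzzx   read x → write x, move ←, go to q2
q2 | _[_]xxzzx   read _ → write z, move ·, go to q3
q3 | _[z]xxzzx   read z → write x, move ←, go to q0
q0 | [_]xxxzzx
M halts after 10 transitions.

10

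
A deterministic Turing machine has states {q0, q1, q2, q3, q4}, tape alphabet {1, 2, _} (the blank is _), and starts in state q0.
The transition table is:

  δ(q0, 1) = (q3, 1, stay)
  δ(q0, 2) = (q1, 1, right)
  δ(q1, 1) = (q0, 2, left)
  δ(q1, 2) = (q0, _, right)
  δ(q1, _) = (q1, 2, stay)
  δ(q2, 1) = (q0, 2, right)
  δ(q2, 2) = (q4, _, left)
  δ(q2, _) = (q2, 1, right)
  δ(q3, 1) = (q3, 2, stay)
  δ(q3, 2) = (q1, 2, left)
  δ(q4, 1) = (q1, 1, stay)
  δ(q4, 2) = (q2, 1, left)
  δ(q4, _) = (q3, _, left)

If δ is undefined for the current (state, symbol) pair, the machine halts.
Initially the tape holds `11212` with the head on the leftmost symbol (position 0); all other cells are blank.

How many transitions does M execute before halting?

state=q0 head=0 tape=_[1]1212__   (q0,1)→(q3,1,stay)
state=q3 head=0 tape=_[1]1212__   (q3,1)→(q3,2,stay)
state=q3 head=0 tape=_[2]1212__   (q3,2)→(q1,2,left)
state=q1 head=-1 tape=[_]21212__   (q1,_)→(q1,2,stay)
state=q1 head=-1 tape=[2]21212__   (q1,2)→(q0,_,right)
state=q0 head=0 tape=_[2]1212__   (q0,2)→(q1,1,right)
state=q1 head=1 tape=_1[1]212__   (q1,1)→(q0,2,left)
state=q0 head=0 tape=_[1]2212__   (q0,1)→(q3,1,stay)
state=q3 head=0 tape=_[1]2212__   (q3,1)→(q3,2,stay)
state=q3 head=0 tape=_[2]2212__   (q3,2)→(q1,2,left)
state=q1 head=-1 tape=[_]22212__   (q1,_)→(q1,2,stay)
state=q1 head=-1 tape=[2]22212__   (q1,2)→(q0,_,right)
state=q0 head=0 tape=_[2]2212__   (q0,2)→(q1,1,right)
state=q1 head=1 tape=_1[2]212__   (q1,2)→(q0,_,right)
state=q0 head=2 tape=_1_[2]12__   (q0,2)→(q1,1,right)
state=q1 head=3 tape=_1_1[1]2__   (q1,1)→(q0,2,left)
state=q0 head=2 tape=_1_[1]22__   (q0,1)→(q3,1,stay)
state=q3 head=2 tape=_1_[1]22__   (q3,1)→(q3,2,stay)
state=q3 head=2 tape=_1_[2]22__   (q3,2)→(q1,2,left)
state=q1 head=1 tape=_1[_]222__   (q1,_)→(q1,2,stay)
state=q1 head=1 tape=_1[2]222__   (q1,2)→(q0,_,right)
state=q0 head=2 tape=_1_[2]22__   (q0,2)→(q1,1,right)
state=q1 head=3 tape=_1_1[2]2__   (q1,2)→(q0,_,right)
state=q0 head=4 tape=_1_1_[2]__   (q0,2)→(q1,1,right)
state=q1 head=5 tape=_1_1_1[_]_   (q1,_)→(q1,2,stay)
state=q1 head=5 tape=_1_1_1[2]_   (q1,2)→(q0,_,right)
state=q0 head=6 tape=_1_1_1_[_]
M halts after 26 transitions.

26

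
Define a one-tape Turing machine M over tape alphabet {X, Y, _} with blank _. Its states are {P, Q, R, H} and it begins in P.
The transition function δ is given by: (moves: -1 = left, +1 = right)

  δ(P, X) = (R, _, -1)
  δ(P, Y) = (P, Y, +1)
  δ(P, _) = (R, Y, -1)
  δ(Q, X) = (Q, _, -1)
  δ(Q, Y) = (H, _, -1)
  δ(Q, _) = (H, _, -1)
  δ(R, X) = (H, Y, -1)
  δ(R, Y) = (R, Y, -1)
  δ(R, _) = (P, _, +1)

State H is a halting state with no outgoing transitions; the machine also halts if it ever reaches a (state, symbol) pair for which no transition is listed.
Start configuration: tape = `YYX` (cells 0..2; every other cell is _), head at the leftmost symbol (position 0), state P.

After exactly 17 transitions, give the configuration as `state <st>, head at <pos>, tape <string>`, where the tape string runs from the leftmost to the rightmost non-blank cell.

state R, head at 1, tape YYYY

P | _[Y]YX_   read Y → write Y, move +1, go to P
P | _Y[Y]X_   read Y → write Y, move +1, go to P
P | _YY[X]_   read X → write _, move -1, go to R
R | _Y[Y]__   read Y → write Y, move -1, go to R
R | _[Y]Y__   read Y → write Y, move -1, go to R
R | [_]YY__   read _ → write _, move +1, go to P
P | _[Y]Y__   read Y → write Y, move +1, go to P
P | _Y[Y]__   read Y → write Y, move +1, go to P
P | _YY[_]_   read _ → write Y, move -1, go to R
R | _Y[Y]Y_   read Y → write Y, move -1, go to R
R | _[Y]YY_   read Y → write Y, move -1, go to R
R | [_]YYY_   read _ → write _, move +1, go to P
P | _[Y]YY_   read Y → write Y, move +1, go to P
P | _Y[Y]Y_   read Y → write Y, move +1, go to P
P | _YY[Y]_   read Y → write Y, move +1, go to P
P | _YYY[_]   read _ → write Y, move -1, go to R
R | _YY[Y]Y   read Y → write Y, move -1, go to R
R | _Y[Y]YY
After 17 steps: state R, head at 1, tape YYYY.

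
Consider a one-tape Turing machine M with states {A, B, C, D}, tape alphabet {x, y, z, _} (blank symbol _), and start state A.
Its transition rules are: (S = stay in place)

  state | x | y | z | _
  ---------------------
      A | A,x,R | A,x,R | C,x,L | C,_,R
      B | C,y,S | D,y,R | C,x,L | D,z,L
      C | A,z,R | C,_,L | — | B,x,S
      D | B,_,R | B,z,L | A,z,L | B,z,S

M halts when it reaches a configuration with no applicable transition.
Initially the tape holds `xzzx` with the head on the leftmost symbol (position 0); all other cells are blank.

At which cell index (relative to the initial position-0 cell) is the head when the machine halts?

A | [x]zzx__   read x → write x, move R, go to A
A | x[z]zx__   read z → write x, move L, go to C
C | [x]xzx__   read x → write z, move R, go to A
A | z[x]zx__   read x → write x, move R, go to A
A | zx[z]x__   read z → write x, move L, go to C
C | z[x]xx__   read x → write z, move R, go to A
A | zz[x]x__   read x → write x, move R, go to A
A | zzx[x]__   read x → write x, move R, go to A
A | zzxx[_]_   read _ → write _, move R, go to C
C | zzxx_[_]   read _ → write x, move S, go to B
B | zzxx_[x]   read x → write y, move S, go to C
C | zzxx_[y]   read y → write _, move L, go to C
C | zzxx[_]_   read _ → write x, move S, go to B
B | zzxx[x]_   read x → write y, move S, go to C
C | zzxx[y]_   read y → write _, move L, go to C
C | zzx[x]__   read x → write z, move R, go to A
A | zzxz[_]_   read _ → write _, move R, go to C
C | zzxz_[_]   read _ → write x, move S, go to B
B | zzxz_[x]   read x → write y, move S, go to C
C | zzxz_[y]   read y → write _, move L, go to C
C | zzxz[_]_   read _ → write x, move S, go to B
B | zzxz[x]_   read x → write y, move S, go to C
C | zzxz[y]_   read y → write _, move L, go to C
C | zzx[z]__
At halt the head is at cell 3.

3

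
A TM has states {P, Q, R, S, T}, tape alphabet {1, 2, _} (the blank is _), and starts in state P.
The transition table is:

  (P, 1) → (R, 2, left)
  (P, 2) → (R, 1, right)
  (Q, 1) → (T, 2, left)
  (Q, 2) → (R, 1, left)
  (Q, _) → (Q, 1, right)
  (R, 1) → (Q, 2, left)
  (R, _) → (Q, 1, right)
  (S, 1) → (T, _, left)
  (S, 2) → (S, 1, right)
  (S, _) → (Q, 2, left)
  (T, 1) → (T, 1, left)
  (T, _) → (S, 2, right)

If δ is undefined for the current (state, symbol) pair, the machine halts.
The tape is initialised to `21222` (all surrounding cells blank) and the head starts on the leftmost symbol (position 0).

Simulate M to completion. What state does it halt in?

state=P head=0 tape=_[2]1222_   (P,2)→(R,1,right)
state=R head=1 tape=_1[1]222_   (R,1)→(Q,2,left)
state=Q head=0 tape=_[1]2222_   (Q,1)→(T,2,left)
state=T head=-1 tape=[_]22222_   (T,_)→(S,2,right)
state=S head=0 tape=2[2]2222_   (S,2)→(S,1,right)
state=S head=1 tape=21[2]222_   (S,2)→(S,1,right)
state=S head=2 tape=211[2]22_   (S,2)→(S,1,right)
state=S head=3 tape=2111[2]2_   (S,2)→(S,1,right)
state=S head=4 tape=21111[2]_   (S,2)→(S,1,right)
state=S head=5 tape=211111[_]   (S,_)→(Q,2,left)
state=Q head=4 tape=21111[1]2   (Q,1)→(T,2,left)
state=T head=3 tape=2111[1]22   (T,1)→(T,1,left)
state=T head=2 tape=211[1]122   (T,1)→(T,1,left)
state=T head=1 tape=21[1]1122   (T,1)→(T,1,left)
state=T head=0 tape=2[1]11122   (T,1)→(T,1,left)
state=T head=-1 tape=[2]111122
No transition is defined for (T, 2); M halts in state T.

T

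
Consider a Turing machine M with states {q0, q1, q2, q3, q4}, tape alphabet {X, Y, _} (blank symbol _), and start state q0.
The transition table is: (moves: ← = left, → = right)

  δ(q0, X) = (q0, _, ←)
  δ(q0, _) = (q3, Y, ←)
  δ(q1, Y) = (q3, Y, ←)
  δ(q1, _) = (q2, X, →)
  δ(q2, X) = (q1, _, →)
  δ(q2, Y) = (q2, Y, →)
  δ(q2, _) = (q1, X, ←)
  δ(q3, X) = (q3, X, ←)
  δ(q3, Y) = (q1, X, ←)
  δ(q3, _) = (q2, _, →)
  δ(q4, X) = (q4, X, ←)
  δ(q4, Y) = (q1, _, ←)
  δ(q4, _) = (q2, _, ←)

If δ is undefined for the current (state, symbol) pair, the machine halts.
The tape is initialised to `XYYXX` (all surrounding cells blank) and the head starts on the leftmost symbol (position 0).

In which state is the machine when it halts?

q1

q0 | __[X]YYXX   read X → write _, move ←, go to q0
q0 | _[_]_YYXX   read _ → write Y, move ←, go to q3
q3 | [_]Y_YYXX   read _ → write _, move →, go to q2
q2 | _[Y]_YYXX   read Y → write Y, move →, go to q2
q2 | _Y[_]YYXX   read _ → write X, move ←, go to q1
q1 | _[Y]XYYXX   read Y → write Y, move ←, go to q3
q3 | [_]YXYYXX   read _ → write _, move →, go to q2
q2 | _[Y]XYYXX   read Y → write Y, move →, go to q2
q2 | _Y[X]YYXX   read X → write _, move →, go to q1
q1 | _Y_[Y]YXX   read Y → write Y, move ←, go to q3
q3 | _Y[_]YYXX   read _ → write _, move →, go to q2
q2 | _Y_[Y]YXX   read Y → write Y, move →, go to q2
q2 | _Y_Y[Y]XX   read Y → write Y, move →, go to q2
q2 | _Y_YY[X]X   read X → write _, move →, go to q1
q1 | _Y_YY_[X]
No transition is defined for (q1, X); M halts in state q1.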